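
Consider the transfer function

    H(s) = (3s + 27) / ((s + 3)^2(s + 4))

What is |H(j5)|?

|H(j5)| ≈ 0.1419

Substitute s = j5: numerator = 27 + j15, denominator = -214 + j40.
|H(j5)| = |27 + j15| / |-214 + j40| = 30.887 / 217.71 ≈ 0.1419.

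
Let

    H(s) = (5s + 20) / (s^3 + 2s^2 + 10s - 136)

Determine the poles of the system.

The poles are the roots of the denominator s^3 + 2s^2 + 10s - 136 = 0.
Trying s = 4: the polynomial evaluates to 0, so (s - 4) is a factor.
Dividing out leaves s^2 + 6s + 34 = 0.
The quadratic formula then gives s = -3 ± 5j.

s = -3 + 5j, -3 - 5j, 4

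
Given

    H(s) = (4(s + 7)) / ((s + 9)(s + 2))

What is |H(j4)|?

Substitute s = j4: numerator = 28 + j16, denominator = 2 + j44.
|H(j4)| = |28 + j16| / |2 + j44| = 32.249 / 44.045 ≈ 0.7322.

|H(j4)| ≈ 0.7322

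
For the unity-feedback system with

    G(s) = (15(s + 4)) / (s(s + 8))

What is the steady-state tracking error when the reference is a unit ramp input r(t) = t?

G(s) has one pole at the origin.
This is a Type 1 system. Kv = lim_{s→0} s·G(s) = 60/8 = 15/2.
e_ss = 1/Kv = 1/(15/2) = 2/15 ≈ 0.1333.

e_ss = 0.1333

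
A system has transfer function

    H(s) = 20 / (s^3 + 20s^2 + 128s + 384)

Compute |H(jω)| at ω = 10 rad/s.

Substitute s = j10: numerator = 20, denominator = -1616 + j280.
|H(j10)| = |20| / |-1616 + j280| = 20 / 1640.1 ≈ 0.01219.

|H(j10)| ≈ 0.01219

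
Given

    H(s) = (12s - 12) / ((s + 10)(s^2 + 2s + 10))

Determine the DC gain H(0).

H(0) = -3/25 ≈ -0.1200

Set s = 0: H(0) = (-12) / (100) = -3/25.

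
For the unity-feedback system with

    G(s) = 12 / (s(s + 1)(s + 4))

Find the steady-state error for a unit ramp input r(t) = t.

e_ss = 0.3333

G(s) has one pole at the origin.
This is a Type 1 system. Kv = lim_{s→0} s·G(s) = 12/4 = 3.
e_ss = 1/Kv = 1/(3) = 1/3 ≈ 0.3333.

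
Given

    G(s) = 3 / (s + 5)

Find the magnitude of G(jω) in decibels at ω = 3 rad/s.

|G(j3)|_dB ≈ -5.77 dB

Substitute s = j3: numerator = 3, denominator = 5 + j3.
|G(j3)| = |3| / |5 + j3| = 3 / 5.8310 ≈ 0.5145.
In decibels: 20·log₁₀(0.5145) ≈ -5.77 dB.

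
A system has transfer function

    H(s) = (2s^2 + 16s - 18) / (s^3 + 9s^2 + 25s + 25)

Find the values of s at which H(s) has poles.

s = -2 + j, -2 - j, -5

The poles are the roots of the denominator s^3 + 9s^2 + 25s + 25 = 0.
Trying s = -5: the polynomial evaluates to 0, so (s + 5) is a factor.
Dividing out leaves s^2 + 4s + 5 = 0.
The quadratic formula then gives s = -2 ± 1j.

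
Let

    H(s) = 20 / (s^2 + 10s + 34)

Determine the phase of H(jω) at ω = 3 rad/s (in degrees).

∠H(j3) ≈ -50.19°

At s = j3: numerator = 20, denominator = 25 + j30.
∠H = ∠num − ∠den = 0° − (50.194°) = -50.19°.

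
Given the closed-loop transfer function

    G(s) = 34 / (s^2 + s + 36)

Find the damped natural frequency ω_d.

Comparing s^2 + s + 36 to s^2 + 2ζωₙs + ωₙ²: ωₙ = 6 rad/s and ζ = 1/(2·6) ≈ 0.08333.
ζωₙ = 1/2 = 0.5, so ω_d = ωₙ√(1−ζ²) = √(ωₙ² − (ζωₙ)²) = √(36 − 0.5²) = √35.75 ≈ 5.979 rad/s.

ω_d ≈ 5.979 rad/s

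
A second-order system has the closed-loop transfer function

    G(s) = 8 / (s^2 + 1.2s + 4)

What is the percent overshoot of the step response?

%OS ≈ 37.2%

Comparing s^2 + 1.2s + 4 to s^2 + 2ζωₙs + ωₙ²: ωₙ = 2 rad/s and ζ = 1.2/(2·2) = 0.3.
%OS = 100·exp(−πζ/√(1−ζ²)) = 100·exp(−π·0.3/√(1−0.3²)) ≈ 37.2%.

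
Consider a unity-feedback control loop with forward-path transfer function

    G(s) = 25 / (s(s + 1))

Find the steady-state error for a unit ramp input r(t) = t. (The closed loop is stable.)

G(s) has one pole at the origin.
This is a Type 1 system. Kv = lim_{s→0} s·G(s) = 25/1.
e_ss = 1/Kv = 1/(25) = 1/25 ≈ 0.04000.

e_ss = 0.04000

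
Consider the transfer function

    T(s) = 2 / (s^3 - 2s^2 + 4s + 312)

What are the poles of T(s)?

s = 4 + 6j, 4 - 6j, -6

The poles are the roots of the denominator s^3 - 2s^2 + 4s + 312 = 0.
Trying s = -6: the polynomial evaluates to 0, so (s + 6) is a factor.
Dividing out leaves s^2 - 8s + 52 = 0.
The quadratic formula then gives s = 4 ± 6j.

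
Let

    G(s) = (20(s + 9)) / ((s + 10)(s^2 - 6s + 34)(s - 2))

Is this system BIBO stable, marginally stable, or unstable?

The poles can be read from the denominator factors: s = -10, 3 ± 5j, 2.
Since the pole(s) at s = 3 ± 5j, 2 lie in the right half-plane, the system is unstable.

unstable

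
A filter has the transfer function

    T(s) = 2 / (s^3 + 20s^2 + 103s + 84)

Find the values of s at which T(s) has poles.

s = -7, -1, -12

The poles are the roots of the denominator s^3 + 20s^2 + 103s + 84 = 0.
Trying s = -7: the polynomial evaluates to 0, so (s + 7) is a factor.
Dividing out leaves s^2 + 13s + 12 = 0.
Factoring the quadratic: (s + 1)(s + 12) = 0.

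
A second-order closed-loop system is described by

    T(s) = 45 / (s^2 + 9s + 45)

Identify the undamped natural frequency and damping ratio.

ωₙ ≈ 6.708 rad/s, ζ ≈ 0.6708

Compare the denominator to the standard form s^2 + 2ζωₙs + ωₙ².
ωₙ² = 45, so ωₙ = √45 ≈ 6.708 rad/s.
2ζωₙ = 9, so ζ = 9/(2·√45) ≈ 0.6708.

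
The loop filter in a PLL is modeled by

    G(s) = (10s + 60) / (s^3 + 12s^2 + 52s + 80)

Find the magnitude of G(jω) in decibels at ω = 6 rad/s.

|G(j6)|_dB ≈ -12.7 dB

Substitute s = j6: numerator = 60 + j60, denominator = -352 + j96.
|G(j6)| = |60 + j60| / |-352 + j96| = 84.853 / 364.86 ≈ 0.2326.
In decibels: 20·log₁₀(0.2326) ≈ -12.7 dB.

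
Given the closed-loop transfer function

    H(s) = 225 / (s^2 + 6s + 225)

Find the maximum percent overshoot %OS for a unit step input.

%OS ≈ 52.7%

Comparing s^2 + 6s + 225 to s^2 + 2ζωₙs + ωₙ²: ωₙ = 15 rad/s and ζ = 6/(2·15) = 0.2.
%OS = 100·exp(−πζ/√(1−ζ²)) = 100·exp(−π·0.2/√(1−0.2²)) ≈ 52.7%.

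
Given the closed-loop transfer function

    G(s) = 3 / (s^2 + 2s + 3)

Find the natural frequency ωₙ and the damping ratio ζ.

ωₙ ≈ 1.732 rad/s, ζ ≈ 0.5774

Compare the denominator to the standard form s^2 + 2ζωₙs + ωₙ².
ωₙ² = 3, so ωₙ = √3 ≈ 1.732 rad/s.
2ζωₙ = 2, so ζ = 2/(2·√3) ≈ 0.5774.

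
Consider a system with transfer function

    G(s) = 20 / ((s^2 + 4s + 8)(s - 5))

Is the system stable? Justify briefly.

The poles can be read from the denominator factors: s = -2 ± 2j, 5.
Since the pole(s) at s = 5 lie in the right half-plane, the system is unstable.

unstable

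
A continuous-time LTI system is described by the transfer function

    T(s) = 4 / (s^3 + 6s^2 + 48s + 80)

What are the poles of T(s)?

The poles are the roots of the denominator s^3 + 6s^2 + 48s + 80 = 0.
Trying s = -2: the polynomial evaluates to 0, so (s + 2) is a factor.
Dividing out leaves s^2 + 4s + 40 = 0.
The quadratic formula then gives s = -2 ± 6j.

s = -2 + 6j, -2 - 6j, -2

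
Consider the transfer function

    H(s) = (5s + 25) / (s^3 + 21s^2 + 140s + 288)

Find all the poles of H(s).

The poles are the roots of the denominator s^3 + 21s^2 + 140s + 288 = 0.
Trying s = -4: the polynomial evaluates to 0, so (s + 4) is a factor.
Dividing out leaves s^2 + 17s + 72 = 0.
Factoring the quadratic: (s + 8)(s + 9) = 0.

s = -4, -8, -9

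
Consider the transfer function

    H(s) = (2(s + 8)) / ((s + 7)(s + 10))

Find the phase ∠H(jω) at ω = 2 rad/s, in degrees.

∠H(j2) ≈ -13.22°

At s = j2: numerator = 16 + j4, denominator = 66 + j34.
∠H = ∠num − ∠den = 14.036° − (27.255°) = -13.22°.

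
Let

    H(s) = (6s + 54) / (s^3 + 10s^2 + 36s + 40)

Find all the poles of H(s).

s = -4 ± 2j, -2

The poles are the roots of the denominator s^3 + 10s^2 + 36s + 40 = 0.
Trying s = -2: the polynomial evaluates to 0, so (s + 2) is a factor.
Dividing out leaves s^2 + 8s + 20 = 0.
The quadratic formula then gives s = -4 ± 2j.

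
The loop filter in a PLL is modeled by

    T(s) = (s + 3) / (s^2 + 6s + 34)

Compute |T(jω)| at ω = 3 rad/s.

|T(j3)| ≈ 0.1377

Substitute s = j3: numerator = 3 + j3, denominator = 25 + j18.
|T(j3)| = |3 + j3| / |25 + j18| = 4.2426 / 30.806 ≈ 0.1377.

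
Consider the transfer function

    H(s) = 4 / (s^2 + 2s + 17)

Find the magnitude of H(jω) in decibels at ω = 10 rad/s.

Substitute s = j10: numerator = 4, denominator = -83 + j20.
|H(j10)| = |4| / |-83 + j20| = 4 / 85.376 ≈ 0.04685.
In decibels: 20·log₁₀(0.04685) ≈ -26.6 dB.

|H(j10)|_dB ≈ -26.6 dB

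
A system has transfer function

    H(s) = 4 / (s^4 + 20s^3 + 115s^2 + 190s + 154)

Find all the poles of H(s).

The poles are the roots of the denominator s^4 + 20s^3 + 115s^2 + 190s + 154 = 0.
Trying s = -11: the polynomial evaluates to 0, so (s + 11) is a factor.
Dividing out leaves s^3 + 9s^2 + 16s + 14 = 0.
This factors further as (s + 7)(s^2 + 2s + 2) = 0.

s = -11, -7, -1 ± j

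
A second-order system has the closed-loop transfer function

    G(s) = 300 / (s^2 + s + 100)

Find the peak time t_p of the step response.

Comparing s^2 + s + 100 to s^2 + 2ζωₙs + ωₙ²: ωₙ = 10 rad/s and ζ = 1/(2·10) = 0.05.
ζωₙ = 1/2 = 0.5, so ω_d = ωₙ√(1−ζ²) = √(ωₙ² − (ζωₙ)²) = √(100 − 0.5²) = √99.75 ≈ 9.987 rad/s.
t_p = π/ω_d = π/9.987 ≈ 0.3146 s.

t_p ≈ 0.3146 s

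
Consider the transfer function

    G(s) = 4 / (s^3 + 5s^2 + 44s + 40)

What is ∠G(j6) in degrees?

At s = j6: numerator = 4, denominator = -140 + j48.
∠G = ∠num − ∠den = 0° − (161.08°) = -161.1°.

∠G(j6) ≈ -161.1°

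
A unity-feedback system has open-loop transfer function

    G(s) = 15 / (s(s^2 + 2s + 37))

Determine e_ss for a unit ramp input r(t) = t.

G(s) has one pole at the origin.
This is a Type 1 system. Kv = lim_{s→0} s·G(s) = 15/37.
e_ss = 1/Kv = 1/(15/37) = 37/15 ≈ 2.467.

e_ss = 2.467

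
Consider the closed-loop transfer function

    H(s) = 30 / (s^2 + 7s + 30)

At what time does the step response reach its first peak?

Comparing s^2 + 7s + 30 to s^2 + 2ζωₙs + ωₙ²: ωₙ = √30 ≈ 5.477 rad/s and ζ = 7/(2·√30) ≈ 0.6390.
ζωₙ = 7/2 = 3.5, so ω_d = ωₙ√(1−ζ²) = √(ωₙ² − (ζωₙ)²) = √(30 − 3.5²) = √17.75 ≈ 4.213 rad/s.
t_p = π/ω_d = π/4.213 ≈ 0.7457 s.

t_p ≈ 0.7457 s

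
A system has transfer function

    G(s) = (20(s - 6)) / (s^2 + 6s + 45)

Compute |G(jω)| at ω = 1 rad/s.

|G(j1)| ≈ 2.740

Substitute s = j1: numerator = -120 + j20, denominator = 44 + j6.
|G(j1)| = |-120 + j20| / |44 + j6| = 121.66 / 44.407 ≈ 2.740.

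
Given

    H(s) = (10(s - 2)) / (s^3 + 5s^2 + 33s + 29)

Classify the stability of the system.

stable

The denominator s^3 + 5s^2 + 33s + 29 factors as (s^2 + 4s + 29)(s + 1), giving poles at s = -2 ± 5j, -1.
Since all poles lie strictly in the left half-plane, the system is stable.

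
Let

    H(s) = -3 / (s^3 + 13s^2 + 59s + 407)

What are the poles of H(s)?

The poles are the roots of the denominator s^3 + 13s^2 + 59s + 407 = 0.
Trying s = -11: the polynomial evaluates to 0, so (s + 11) is a factor.
Dividing out leaves s^2 + 2s + 37 = 0.
The quadratic formula then gives s = -1 ± 6j.

s = -11, -1 + 6j, -1 - 6j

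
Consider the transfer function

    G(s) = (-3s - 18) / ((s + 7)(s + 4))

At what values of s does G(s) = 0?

s = -6

Set the numerator to zero: -3s - 18 = 0, i.e. -3·(s + 6) = 0.
So s = -6.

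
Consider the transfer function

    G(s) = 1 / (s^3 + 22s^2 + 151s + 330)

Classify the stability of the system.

stable

The denominator s^3 + 22s^2 + 151s + 330 factors as (s + 5)(s + 11)(s + 6), giving poles at s = -5, -11, -6.
Since all poles lie strictly in the left half-plane, the system is stable.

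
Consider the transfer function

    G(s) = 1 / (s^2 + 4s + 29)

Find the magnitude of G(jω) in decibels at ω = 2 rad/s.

|G(j2)|_dB ≈ -28.4 dB

Substitute s = j2: numerator = 1, denominator = 25 + j8.
|G(j2)| = |1| / |25 + j8| = 1 / 26.249 ≈ 0.03810.
In decibels: 20·log₁₀(0.03810) ≈ -28.4 dB.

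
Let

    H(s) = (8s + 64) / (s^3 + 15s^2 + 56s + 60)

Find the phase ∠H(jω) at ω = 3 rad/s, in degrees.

∠H(j3) ≈ -97.45°

At s = j3: numerator = 64 + j24, denominator = -75 + j141.
∠H = ∠num − ∠den = 20.556° − (118.01°) = -97.45°.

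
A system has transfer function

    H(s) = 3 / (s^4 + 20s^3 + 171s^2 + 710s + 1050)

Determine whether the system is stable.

The denominator s^4 + 20s^3 + 171s^2 + 710s + 1050 factors as (s + 7)(s^2 + 10s + 50)(s + 3), giving poles at s = -7, -5 + 5j, -5 - 5j, -3.
Since all poles lie strictly in the left half-plane, the system is stable.

stable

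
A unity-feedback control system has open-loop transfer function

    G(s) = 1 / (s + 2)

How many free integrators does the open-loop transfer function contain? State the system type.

The denominator has no factor of s at the origin — no free integrator — so this is a Type 0 system.

Type 0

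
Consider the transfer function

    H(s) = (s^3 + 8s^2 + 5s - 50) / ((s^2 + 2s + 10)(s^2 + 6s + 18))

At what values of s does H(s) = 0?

Set the numerator to zero: s^3 + 8s^2 + 5s - 50 = 0.
Factoring: (s - 2)(s + 5)^2 = 0.

s = 2, -5, -5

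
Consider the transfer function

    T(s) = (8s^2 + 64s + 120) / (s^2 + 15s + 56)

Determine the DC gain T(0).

T(0) = 15/7 ≈ 2.143

Set s = 0: T(0) = (120) / (56) = 15/7.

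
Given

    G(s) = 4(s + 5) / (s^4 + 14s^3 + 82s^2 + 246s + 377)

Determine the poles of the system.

s = -2 ± 3j, -5 ± 2j

The poles are the roots of the denominator s^4 + 14s^3 + 82s^2 + 246s + 377 = 0.
No real roots exist; factor into two real quadratics: (s^2 + 4s + 13)(s^2 + 10s + 29) = 0.
Each quadratic gives a conjugate pair via the quadratic formula.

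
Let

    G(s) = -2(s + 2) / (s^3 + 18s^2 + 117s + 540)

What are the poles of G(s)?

The poles are the roots of the denominator s^3 + 18s^2 + 117s + 540 = 0.
Trying s = -12: the polynomial evaluates to 0, so (s + 12) is a factor.
Dividing out leaves s^2 + 6s + 45 = 0.
The quadratic formula then gives s = -3 ± 6j.

s = -3 ± 6j, -12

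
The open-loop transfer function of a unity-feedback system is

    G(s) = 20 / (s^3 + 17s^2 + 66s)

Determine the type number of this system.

The denominator has 1 factor of s at the origin (free integrator), so this is a Type 1 system.

Type 1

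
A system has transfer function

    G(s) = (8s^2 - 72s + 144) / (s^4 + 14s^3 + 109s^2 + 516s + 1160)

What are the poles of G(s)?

s = -2 + 6j, -2 - 6j, -5 + 2j, -5 - 2j

The poles are the roots of the denominator s^4 + 14s^3 + 109s^2 + 516s + 1160 = 0.
No real roots exist; factor into two real quadratics: (s^2 + 4s + 40)(s^2 + 10s + 29) = 0.
Each quadratic gives a conjugate pair via the quadratic formula.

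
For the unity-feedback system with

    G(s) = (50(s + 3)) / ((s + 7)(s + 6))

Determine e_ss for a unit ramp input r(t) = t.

G(s) has no poles at the origin.
This is a Type 0 system; Kv = lim_{s→0} s·G(s) = 0, so the steady-state error for a ramp input is infinite.

e_ss = ∞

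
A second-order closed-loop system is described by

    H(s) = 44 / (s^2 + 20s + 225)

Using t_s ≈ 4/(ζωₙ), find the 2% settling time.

t_s ≈ 0.4000 s

Comparing s^2 + 20s + 225 to s^2 + 2ζωₙs + ωₙ²: ωₙ = 15 rad/s and ζ = 20/(2·15) ≈ 0.6667.
ζωₙ = 20/2 = 10, so t_s ≈ 4/(ζωₙ) = 4/10 = 0.4000 s.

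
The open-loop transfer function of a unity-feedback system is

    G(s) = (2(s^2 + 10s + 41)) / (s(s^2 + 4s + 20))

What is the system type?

The denominator has 1 factor of s at the origin (free integrator), so this is a Type 1 system.

Type 1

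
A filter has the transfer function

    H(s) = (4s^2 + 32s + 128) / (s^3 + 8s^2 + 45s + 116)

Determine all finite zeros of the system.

Set the numerator to zero: 4s^2 + 32s + 128 = 0, i.e. 4·(s^2 + 8s + 32) = 0.
Factoring: (s^2 + 8s + 32) = 0.

s = -4 + 4j, -4 - 4j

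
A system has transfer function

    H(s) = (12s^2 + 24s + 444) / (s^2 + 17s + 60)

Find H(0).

Set s = 0: H(0) = (444) / (60) = 37/5.

H(0) = 37/5 ≈ 7.400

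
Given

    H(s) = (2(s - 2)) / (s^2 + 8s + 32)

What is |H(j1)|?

Substitute s = j1: numerator = -4 + j2, denominator = 31 + j8.
|H(j1)| = |-4 + j2| / |31 + j8| = 4.4721 / 32.016 ≈ 0.1397.

|H(j1)| ≈ 0.1397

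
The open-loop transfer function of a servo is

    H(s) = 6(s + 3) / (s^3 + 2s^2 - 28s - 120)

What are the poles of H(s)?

s = -4 + 2j, -4 - 2j, 6

The poles are the roots of the denominator s^3 + 2s^2 - 28s - 120 = 0.
Trying s = 6: the polynomial evaluates to 0, so (s - 6) is a factor.
Dividing out leaves s^2 + 8s + 20 = 0.
The quadratic formula then gives s = -4 ± 2j.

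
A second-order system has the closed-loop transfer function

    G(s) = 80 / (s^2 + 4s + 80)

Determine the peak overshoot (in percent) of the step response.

%OS ≈ 48.6%

Comparing s^2 + 4s + 80 to s^2 + 2ζωₙs + ωₙ²: ωₙ = √80 ≈ 8.944 rad/s and ζ = 4/(2·√80) ≈ 0.2236.
%OS = 100·exp(−πζ/√(1−ζ²)) = 100·exp(−π·0.2236/√(1−0.2236²)) ≈ 48.6%.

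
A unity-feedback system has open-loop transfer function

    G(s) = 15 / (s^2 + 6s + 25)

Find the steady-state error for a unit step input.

e_ss = 0.6250

G(s) has no poles at the origin.
This is a Type 0 system. Kp = lim_{s→0} G(s) = 15/25 = 3/5.
e_ss = 1/(1 + Kp) = 1/(1 + 3/5) = 5/8 ≈ 0.6250.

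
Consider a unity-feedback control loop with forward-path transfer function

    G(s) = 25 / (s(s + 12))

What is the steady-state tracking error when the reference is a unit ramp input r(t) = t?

e_ss = 0.4800

G(s) has one pole at the origin.
This is a Type 1 system. Kv = lim_{s→0} s·G(s) = 25/12.
e_ss = 1/Kv = 1/(25/12) = 12/25 ≈ 0.4800.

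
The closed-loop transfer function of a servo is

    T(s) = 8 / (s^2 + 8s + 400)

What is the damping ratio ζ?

ζ = 0.2

Compare the denominator to the standard form s^2 + 2ζωₙs + ωₙ².
ωₙ² = 400, so ωₙ = 20 rad/s.
2ζωₙ = 8, so ζ = 8/(2·20) = 0.2.
With ζ = 0.2 the response is underdamped.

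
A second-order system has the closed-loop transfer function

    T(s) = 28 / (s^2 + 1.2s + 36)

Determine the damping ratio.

Compare the denominator to the standard form s^2 + 2ζωₙs + ωₙ².
ωₙ² = 36, so ωₙ = 6 rad/s.
2ζωₙ = 1.2, so ζ = 1.2/(2·6) = 0.1.

ζ = 0.1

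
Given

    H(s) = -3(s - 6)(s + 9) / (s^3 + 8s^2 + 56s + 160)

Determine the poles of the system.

s = -4, -2 + 6j, -2 - 6j

The poles are the roots of the denominator s^3 + 8s^2 + 56s + 160 = 0.
Trying s = -4: the polynomial evaluates to 0, so (s + 4) is a factor.
Dividing out leaves s^2 + 4s + 40 = 0.
The quadratic formula then gives s = -2 ± 6j.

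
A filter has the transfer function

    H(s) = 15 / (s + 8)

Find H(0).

H(0) = 15/8 ≈ 1.875

Set s = 0: H(0) = (15) / (8) = 15/8.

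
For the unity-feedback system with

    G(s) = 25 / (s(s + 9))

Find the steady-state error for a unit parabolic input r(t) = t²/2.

G(s) has one pole at the origin.
This is a Type 1 system; Ka = lim_{s→0} s^2·G(s) = 0, so the steady-state error for a parabola input is infinite.

e_ss = ∞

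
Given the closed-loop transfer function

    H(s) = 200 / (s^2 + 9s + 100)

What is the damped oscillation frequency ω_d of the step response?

ω_d ≈ 8.930 rad/s

Comparing s^2 + 9s + 100 to s^2 + 2ζωₙs + ωₙ²: ωₙ = 10 rad/s and ζ = 9/(2·10) = 0.45.
ζωₙ = 9/2 = 4.5, so ω_d = ωₙ√(1−ζ²) = √(ωₙ² − (ζωₙ)²) = √(100 − 4.5²) = √79.75 ≈ 8.930 rad/s.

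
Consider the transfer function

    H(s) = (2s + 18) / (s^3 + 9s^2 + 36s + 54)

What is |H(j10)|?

Substitute s = j10: numerator = 18 + j20, denominator = -846 - j640.
|H(j10)| = |18 + j20| / |-846 - j640| = 26.907 / 1060.8 ≈ 0.02536.

|H(j10)| ≈ 0.02536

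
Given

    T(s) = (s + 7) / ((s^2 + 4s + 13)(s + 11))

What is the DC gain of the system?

Set s = 0: T(0) = (7) / (143) = 7/143.

T(0) = 7/143 ≈ 0.04895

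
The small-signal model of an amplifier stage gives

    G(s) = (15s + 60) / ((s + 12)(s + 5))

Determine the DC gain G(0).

Set s = 0: G(0) = (60) / (60) = 1.

G(0) = 1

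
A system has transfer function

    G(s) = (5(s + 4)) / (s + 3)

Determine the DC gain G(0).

At s = 0 each factor (s + a) contributes a and each (s^2 + bs + c) contributes c.
G(0) = 5·(4) / ((3)) = 20/3 = 20/3.

G(0) = 20/3 ≈ 6.667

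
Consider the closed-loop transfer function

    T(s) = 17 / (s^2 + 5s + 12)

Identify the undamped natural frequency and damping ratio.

Compare the denominator to the standard form s^2 + 2ζωₙs + ωₙ².
ωₙ² = 12, so ωₙ = √12 ≈ 3.464 rad/s.
2ζωₙ = 5, so ζ = 5/(2·√12) ≈ 0.7217.
With ζ = 0.7217 the response is underdamped.

ωₙ ≈ 3.464 rad/s, ζ ≈ 0.7217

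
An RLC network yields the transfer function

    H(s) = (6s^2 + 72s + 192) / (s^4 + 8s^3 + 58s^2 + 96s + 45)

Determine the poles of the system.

s = -3 ± 6j, -1, -1

The poles are the roots of the denominator s^4 + 8s^3 + 58s^2 + 96s + 45 = 0.
Trying s = -1: the polynomial evaluates to 0, so (s + 1) is a factor.
Dividing out leaves s^3 + 7s^2 + 51s + 45 = 0.
This factors further as (s^2 + 6s + 45)(s + 1) = 0.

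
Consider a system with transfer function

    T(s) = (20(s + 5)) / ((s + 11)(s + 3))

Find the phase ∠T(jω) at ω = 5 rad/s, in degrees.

At s = j5: numerator = 100 + j100, denominator = 8 + j70.
∠T = ∠num − ∠den = 45° − (83.480°) = -38.48°.

∠T(j5) ≈ -38.48°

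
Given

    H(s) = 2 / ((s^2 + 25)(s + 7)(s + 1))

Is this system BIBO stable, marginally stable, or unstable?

marginally stable

The poles can be read from the denominator factors: s = ±5j, -7, -1.
Since the simple pole(s) at s = 5j, -5j lie on the jω-axis with none in the right half-plane, the system is marginally stable.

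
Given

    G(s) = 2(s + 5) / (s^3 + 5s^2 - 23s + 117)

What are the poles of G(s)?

s = 2 + 3j, 2 - 3j, -9

The poles are the roots of the denominator s^3 + 5s^2 - 23s + 117 = 0.
Trying s = -9: the polynomial evaluates to 0, so (s + 9) is a factor.
Dividing out leaves s^2 - 4s + 13 = 0.
The quadratic formula then gives s = 2 ± 3j.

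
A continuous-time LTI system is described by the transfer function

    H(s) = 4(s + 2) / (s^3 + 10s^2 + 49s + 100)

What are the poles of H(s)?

The poles are the roots of the denominator s^3 + 10s^2 + 49s + 100 = 0.
Trying s = -4: the polynomial evaluates to 0, so (s + 4) is a factor.
Dividing out leaves s^2 + 6s + 25 = 0.
The quadratic formula then gives s = -3 ± 4j.

s = -4, -3 + 4j, -3 - 4j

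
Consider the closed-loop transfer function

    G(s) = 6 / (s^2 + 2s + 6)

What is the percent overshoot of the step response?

Comparing s^2 + 2s + 6 to s^2 + 2ζωₙs + ωₙ²: ωₙ = √6 ≈ 2.449 rad/s and ζ = 2/(2·√6) ≈ 0.4082.
%OS = 100·exp(−πζ/√(1−ζ²)) = 100·exp(−π·0.4082/√(1−0.4082²)) ≈ 24.5%.

%OS ≈ 24.5%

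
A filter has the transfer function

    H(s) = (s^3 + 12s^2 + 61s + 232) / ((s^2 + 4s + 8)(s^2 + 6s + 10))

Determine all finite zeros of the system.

Set the numerator to zero: s^3 + 12s^2 + 61s + 232 = 0.
Factoring: (s + 8)(s^2 + 4s + 29) = 0.

s = -8, -2 + 5j, -2 - 5j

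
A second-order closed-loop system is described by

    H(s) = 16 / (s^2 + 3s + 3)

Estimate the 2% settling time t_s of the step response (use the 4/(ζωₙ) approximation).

Comparing s^2 + 3s + 3 to s^2 + 2ζωₙs + ωₙ²: ωₙ = √3 ≈ 1.732 rad/s and ζ = 3/(2·√3) ≈ 0.8660.
ζωₙ = 3/2 = 1.5, so t_s ≈ 4/(ζωₙ) = 4/1.5 ≈ 2.667 s.

t_s ≈ 2.667 s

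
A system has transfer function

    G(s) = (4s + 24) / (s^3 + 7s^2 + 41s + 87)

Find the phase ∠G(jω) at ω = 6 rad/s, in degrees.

At s = j6: numerator = 24 + j24, denominator = -165 + j30.
∠G = ∠num − ∠den = 45° − (169.70°) = -124.7°.

∠G(j6) ≈ -124.7°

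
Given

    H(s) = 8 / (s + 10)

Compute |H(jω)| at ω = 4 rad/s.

|H(j4)| ≈ 0.7428

Substitute s = j4: numerator = 8, denominator = 10 + j4.
|H(j4)| = |8| / |10 + j4| = 8 / 10.770 ≈ 0.7428.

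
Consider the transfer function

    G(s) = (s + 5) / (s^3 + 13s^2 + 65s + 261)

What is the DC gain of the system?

G(0) = 5/261 ≈ 0.01916

Set s = 0: G(0) = (5) / (261) = 5/261.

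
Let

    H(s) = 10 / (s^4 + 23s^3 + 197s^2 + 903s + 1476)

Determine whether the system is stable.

stable

The denominator s^4 + 23s^3 + 197s^2 + 903s + 1476 factors as (s + 3)(s^2 + 8s + 41)(s + 12), giving poles at s = -3, -4 + 5j, -4 - 5j, -12.
Since all poles lie strictly in the left half-plane, the system is stable.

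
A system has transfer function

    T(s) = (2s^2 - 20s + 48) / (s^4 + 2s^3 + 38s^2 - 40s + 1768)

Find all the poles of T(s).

s = 3 + 5j, 3 - 5j, -4 + 6j, -4 - 6j

The poles are the roots of the denominator s^4 + 2s^3 + 38s^2 - 40s + 1768 = 0.
No real roots exist; factor into two real quadratics: (s^2 - 6s + 34)(s^2 + 8s + 52) = 0.
Each quadratic gives a conjugate pair via the quadratic formula.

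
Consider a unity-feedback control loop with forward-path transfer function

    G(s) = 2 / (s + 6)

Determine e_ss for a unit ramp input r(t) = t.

e_ss = ∞

G(s) has no poles at the origin.
This is a Type 0 system; Kv = lim_{s→0} s·G(s) = 0, so the steady-state error for a ramp input is infinite.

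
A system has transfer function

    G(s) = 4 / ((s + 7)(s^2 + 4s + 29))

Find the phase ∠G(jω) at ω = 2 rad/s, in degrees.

∠G(j2) ≈ -33.69°

At s = j2: numerator = 4, denominator = 159 + j106.
∠G = ∠num − ∠den = 0° − (33.690°) = -33.69°.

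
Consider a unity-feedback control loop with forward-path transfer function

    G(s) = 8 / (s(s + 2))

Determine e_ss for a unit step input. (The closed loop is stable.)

G(s) has one pole at the origin.
This is a Type 1 system; for a step input the steady-state error is zero.

e_ss = 0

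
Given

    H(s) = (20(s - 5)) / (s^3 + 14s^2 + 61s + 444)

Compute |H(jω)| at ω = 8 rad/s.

|H(j8)| ≈ 0.4168

Substitute s = j8: numerator = -100 + j160, denominator = -452 - j24.
|H(j8)| = |-100 + j160| / |-452 - j24| = 188.68 / 452.64 ≈ 0.4168.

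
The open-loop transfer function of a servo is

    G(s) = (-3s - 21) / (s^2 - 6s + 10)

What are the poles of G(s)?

s = 3 + j, 3 - j

The poles are the roots of the denominator s^2 - 6s + 10 = 0.
Using the quadratic formula: s = (6 ± √(-4))/2 = 3 ± 1j.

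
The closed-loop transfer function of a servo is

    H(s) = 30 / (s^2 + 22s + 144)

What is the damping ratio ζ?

ζ ≈ 0.9167

Compare the denominator to the standard form s^2 + 2ζωₙs + ωₙ².
ωₙ² = 144, so ωₙ = 12 rad/s.
2ζωₙ = 22, so ζ = 22/(2·12) ≈ 0.9167.
With ζ = 0.9167 the response is underdamped.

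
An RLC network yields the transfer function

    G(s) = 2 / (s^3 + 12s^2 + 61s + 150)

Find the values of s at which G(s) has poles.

s = -3 + 4j, -3 - 4j, -6

The poles are the roots of the denominator s^3 + 12s^2 + 61s + 150 = 0.
Trying s = -6: the polynomial evaluates to 0, so (s + 6) is a factor.
Dividing out leaves s^2 + 6s + 25 = 0.
The quadratic formula then gives s = -3 ± 4j.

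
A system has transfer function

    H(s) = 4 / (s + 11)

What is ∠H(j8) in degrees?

∠H(j8) ≈ -36.03°

At s = j8: numerator = 4, denominator = 11 + j8.
∠H = ∠num − ∠den = 0° − (36.027°) = -36.03°.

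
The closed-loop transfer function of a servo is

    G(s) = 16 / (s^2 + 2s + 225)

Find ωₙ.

ωₙ = 15 rad/s

Compare the denominator to the standard form s^2 + 2ζωₙs + ωₙ².
ωₙ² = 225, so ωₙ = 15 rad/s.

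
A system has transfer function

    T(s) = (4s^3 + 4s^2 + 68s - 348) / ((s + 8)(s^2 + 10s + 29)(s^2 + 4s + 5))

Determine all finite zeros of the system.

Set the numerator to zero: 4s^3 + 4s^2 + 68s - 348 = 0, i.e. 4·(s^3 + s^2 + 17s - 87) = 0.
Factoring: (s^2 + 4s + 29)(s - 3) = 0.

s = -2 ± 5j, 3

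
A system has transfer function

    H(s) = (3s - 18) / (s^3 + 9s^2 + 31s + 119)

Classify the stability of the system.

stable

The denominator s^3 + 9s^2 + 31s + 119 factors as (s^2 + 2s + 17)(s + 7), giving poles at s = -1 + 4j, -1 - 4j, -7.
Since all poles lie strictly in the left half-plane, the system is stable.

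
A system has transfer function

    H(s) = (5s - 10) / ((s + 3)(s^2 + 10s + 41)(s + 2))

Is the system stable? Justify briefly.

The poles can be read from the denominator factors: s = -3, -5 + 4j, -5 - 4j, -2.
Since all poles lie strictly in the left half-plane, the system is stable.

stable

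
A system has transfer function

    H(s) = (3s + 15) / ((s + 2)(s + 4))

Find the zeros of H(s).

Set the numerator to zero: 3s + 15 = 0, i.e. 3·(s + 5) = 0.
So s = -5.

s = -5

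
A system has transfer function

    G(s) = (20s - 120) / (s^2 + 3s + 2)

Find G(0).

G(0) = -60

Set s = 0: G(0) = (-120) / (2) = -60.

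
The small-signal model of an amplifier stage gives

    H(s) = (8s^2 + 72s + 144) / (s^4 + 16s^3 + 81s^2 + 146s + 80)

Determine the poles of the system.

The poles are the roots of the denominator s^4 + 16s^3 + 81s^2 + 146s + 80 = 0.
Trying s = -8: the polynomial evaluates to 0, so (s + 8) is a factor.
Dividing out leaves s^3 + 8s^2 + 17s + 10 = 0.
This factors further as (s + 5)(s + 1)(s + 2) = 0.

s = -8, -5, -1, -2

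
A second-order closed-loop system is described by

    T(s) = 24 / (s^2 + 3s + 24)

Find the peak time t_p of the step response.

Comparing s^2 + 3s + 24 to s^2 + 2ζωₙs + ωₙ²: ωₙ = √24 ≈ 4.899 rad/s and ζ = 3/(2·√24) ≈ 0.3062.
ζωₙ = 3/2 = 1.5, so ω_d = ωₙ√(1−ζ²) = √(ωₙ² − (ζωₙ)²) = √(24 − 1.5²) = √21.75 ≈ 4.664 rad/s.
t_p = π/ω_d = π/4.664 ≈ 0.6736 s.

t_p ≈ 0.6736 s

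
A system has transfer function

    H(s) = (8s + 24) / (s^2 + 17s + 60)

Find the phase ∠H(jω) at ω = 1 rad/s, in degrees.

∠H(j1) ≈ 2.361°

At s = j1: numerator = 24 + j8, denominator = 59 + j17.
∠H = ∠num − ∠den = 18.435° − (16.074°) = 2.361°.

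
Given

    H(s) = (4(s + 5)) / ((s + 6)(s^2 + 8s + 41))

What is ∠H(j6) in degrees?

At s = j6: numerator = 20 + j24, denominator = -258 + j318.
∠H = ∠num − ∠den = 50.194° − (129.05°) = -78.86°.

∠H(j6) ≈ -78.86°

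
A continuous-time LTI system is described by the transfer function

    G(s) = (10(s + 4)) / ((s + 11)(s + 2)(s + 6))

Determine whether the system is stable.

stable

The poles can be read from the denominator factors: s = -11, -2, -6.
Since all poles lie strictly in the left half-plane, the system is stable.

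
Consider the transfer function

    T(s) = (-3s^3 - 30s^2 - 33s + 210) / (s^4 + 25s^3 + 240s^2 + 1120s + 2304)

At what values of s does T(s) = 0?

Set the numerator to zero: -3s^3 - 30s^2 - 33s + 210 = 0, i.e. -3·(s^3 + 10s^2 + 11s - 70) = 0.
Factoring: (s + 5)(s + 7)(s - 2) = 0.

s = -5, -7, 2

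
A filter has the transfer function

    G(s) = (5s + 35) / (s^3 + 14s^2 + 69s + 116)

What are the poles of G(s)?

s = -5 + 2j, -5 - 2j, -4

The poles are the roots of the denominator s^3 + 14s^2 + 69s + 116 = 0.
Trying s = -4: the polynomial evaluates to 0, so (s + 4) is a factor.
Dividing out leaves s^2 + 10s + 29 = 0.
The quadratic formula then gives s = -5 ± 2j.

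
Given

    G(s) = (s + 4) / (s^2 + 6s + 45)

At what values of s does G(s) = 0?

Set the numerator to zero: s + 4 = 0.
So s = -4.

s = -4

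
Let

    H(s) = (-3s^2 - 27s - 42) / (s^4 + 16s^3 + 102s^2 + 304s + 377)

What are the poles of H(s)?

s = -3 ± 2j, -5 ± 2j

The poles are the roots of the denominator s^4 + 16s^3 + 102s^2 + 304s + 377 = 0.
No real roots exist; factor into two real quadratics: (s^2 + 6s + 13)(s^2 + 10s + 29) = 0.
Each quadratic gives a conjugate pair via the quadratic formula.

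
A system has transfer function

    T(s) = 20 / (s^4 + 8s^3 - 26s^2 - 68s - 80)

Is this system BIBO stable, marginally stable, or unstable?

unstable

The denominator s^4 + 8s^3 - 26s^2 - 68s - 80 factors as (s + 10)(s^2 + 2s + 2)(s - 4), giving poles at s = -10, -1 + j, -1 - j, 4.
Since the pole(s) at s = 4 lie in the right half-plane, the system is unstable.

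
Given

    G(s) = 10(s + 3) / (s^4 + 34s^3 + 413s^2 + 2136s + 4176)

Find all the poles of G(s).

s = -5 ± 2j, -12, -12

The poles are the roots of the denominator s^4 + 34s^3 + 413s^2 + 2136s + 4176 = 0.
Trying s = -12: the polynomial evaluates to 0, so (s + 12) is a factor.
Dividing out leaves s^3 + 22s^2 + 149s + 348 = 0.
This factors further as (s^2 + 10s + 29)(s + 12) = 0.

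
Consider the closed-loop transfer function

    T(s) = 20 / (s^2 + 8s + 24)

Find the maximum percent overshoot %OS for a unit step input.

%OS ≈ 1.18%

Comparing s^2 + 8s + 24 to s^2 + 2ζωₙs + ωₙ²: ωₙ = √24 ≈ 4.899 rad/s and ζ = 8/(2·√24) ≈ 0.8165.
%OS = 100·exp(−πζ/√(1−ζ²)) = 100·exp(−π·0.8165/√(1−0.8165²)) ≈ 1.18%.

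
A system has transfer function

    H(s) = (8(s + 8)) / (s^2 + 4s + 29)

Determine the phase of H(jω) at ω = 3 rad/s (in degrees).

∠H(j3) ≈ -10.41°

At s = j3: numerator = 64 + j24, denominator = 20 + j12.
∠H = ∠num − ∠den = 20.556° − (30.964°) = -10.41°.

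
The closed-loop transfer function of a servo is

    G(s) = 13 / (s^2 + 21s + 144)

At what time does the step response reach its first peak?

Comparing s^2 + 21s + 144 to s^2 + 2ζωₙs + ωₙ²: ωₙ = 12 rad/s and ζ = 21/(2·12) = 0.875.
ζωₙ = 21/2 = 10.5, so ω_d = ωₙ√(1−ζ²) = √(ωₙ² − (ζωₙ)²) = √(144 − 10.5²) = √33.75 ≈ 5.809 rad/s.
t_p = π/ω_d = π/5.809 ≈ 0.5408 s.

t_p ≈ 0.5408 s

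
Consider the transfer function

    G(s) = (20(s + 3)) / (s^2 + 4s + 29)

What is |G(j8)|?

Substitute s = j8: numerator = 60 + j160, denominator = -35 + j32.
|G(j8)| = |60 + j160| / |-35 + j32| = 170.88 / 47.424 ≈ 3.603.

|G(j8)| ≈ 3.603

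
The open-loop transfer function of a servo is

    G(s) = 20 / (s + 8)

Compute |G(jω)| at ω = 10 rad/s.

|G(j10)| ≈ 1.562

Substitute s = j10: numerator = 20, denominator = 8 + j10.
|G(j10)| = |20| / |8 + j10| = 20 / 12.806 ≈ 1.562.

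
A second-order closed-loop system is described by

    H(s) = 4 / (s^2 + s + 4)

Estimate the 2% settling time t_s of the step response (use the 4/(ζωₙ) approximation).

t_s ≈ 8 s

Comparing s^2 + s + 4 to s^2 + 2ζωₙs + ωₙ²: ωₙ = 2 rad/s and ζ = 1/(2·2) = 0.25.
ζωₙ = 1/2 = 0.5, so t_s ≈ 4/(ζωₙ) = 4/0.5 = 8 s.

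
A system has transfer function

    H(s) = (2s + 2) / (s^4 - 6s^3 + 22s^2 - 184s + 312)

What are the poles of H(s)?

s = -1 ± 5j, 6, 2

The poles are the roots of the denominator s^4 - 6s^3 + 22s^2 - 184s + 312 = 0.
Trying s = 6: the polynomial evaluates to 0, so (s - 6) is a factor.
Dividing out leaves s^3 + 22s - 52 = 0.
This factors further as (s^2 + 2s + 26)(s - 2) = 0.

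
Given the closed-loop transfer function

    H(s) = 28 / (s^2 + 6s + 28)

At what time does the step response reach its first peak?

t_p ≈ 0.7207 s

Comparing s^2 + 6s + 28 to s^2 + 2ζωₙs + ωₙ²: ωₙ = √28 ≈ 5.292 rad/s and ζ = 6/(2·√28) ≈ 0.5669.
ζωₙ = 6/2 = 3, so ω_d = ωₙ√(1−ζ²) = √(ωₙ² − (ζωₙ)²) = √(28 − 3²) = √19 ≈ 4.359 rad/s.
t_p = π/ω_d = π/4.359 ≈ 0.7207 s.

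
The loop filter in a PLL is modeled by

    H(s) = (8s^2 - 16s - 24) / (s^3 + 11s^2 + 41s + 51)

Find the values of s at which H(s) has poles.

The poles are the roots of the denominator s^3 + 11s^2 + 41s + 51 = 0.
Trying s = -3: the polynomial evaluates to 0, so (s + 3) is a factor.
Dividing out leaves s^2 + 8s + 17 = 0.
The quadratic formula then gives s = -4 ± 1j.

s = -4 + j, -4 - j, -3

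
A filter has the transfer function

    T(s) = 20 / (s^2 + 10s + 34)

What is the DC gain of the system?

Set s = 0: T(0) = (20) / (34) = 10/17.

T(0) = 10/17 ≈ 0.5882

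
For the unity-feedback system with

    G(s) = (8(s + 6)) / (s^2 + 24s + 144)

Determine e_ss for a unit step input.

G(s) has no poles at the origin.
This is a Type 0 system. Kp = lim_{s→0} G(s) = 48/144 = 1/3.
e_ss = 1/(1 + Kp) = 1/(1 + 1/3) = 3/4 ≈ 0.7500.

e_ss = 0.7500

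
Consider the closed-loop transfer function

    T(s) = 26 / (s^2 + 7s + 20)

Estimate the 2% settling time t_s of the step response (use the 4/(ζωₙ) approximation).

Comparing s^2 + 7s + 20 to s^2 + 2ζωₙs + ωₙ²: ωₙ = √20 ≈ 4.472 rad/s and ζ = 7/(2·√20) ≈ 0.7826.
ζωₙ = 7/2 = 3.5, so t_s ≈ 4/(ζωₙ) = 4/3.5 ≈ 1.143 s.

t_s ≈ 1.143 s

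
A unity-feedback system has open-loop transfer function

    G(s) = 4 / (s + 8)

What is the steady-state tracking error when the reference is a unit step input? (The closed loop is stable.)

e_ss = 0.6667

G(s) has no poles at the origin.
This is a Type 0 system. Kp = lim_{s→0} G(s) = 4/8 = 1/2.
e_ss = 1/(1 + Kp) = 1/(1 + 1/2) = 2/3 ≈ 0.6667.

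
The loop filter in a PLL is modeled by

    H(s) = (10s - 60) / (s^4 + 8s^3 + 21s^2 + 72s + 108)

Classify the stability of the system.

The denominator s^4 + 8s^3 + 21s^2 + 72s + 108 factors as (s^2 + 9)(s + 6)(s + 2), giving poles at s = ±3j, -6, -2.
Since the simple pole(s) at s = ±3j lie on the jω-axis with none in the right half-plane, the system is marginally stable.

marginally stable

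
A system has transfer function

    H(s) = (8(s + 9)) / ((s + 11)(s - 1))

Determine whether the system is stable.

unstable

The poles can be read from the denominator factors: s = -11, 1.
Since the pole(s) at s = 1 lie in the right half-plane, the system is unstable.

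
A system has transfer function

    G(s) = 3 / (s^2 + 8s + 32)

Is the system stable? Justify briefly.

stable

The denominator s^2 + 8s + 32 factors as (s^2 + 8s + 32), giving poles at s = -4 ± 4j.
Since all poles lie strictly in the left half-plane, the system is stable.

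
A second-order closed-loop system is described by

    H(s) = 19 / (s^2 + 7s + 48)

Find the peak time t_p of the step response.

t_p ≈ 0.5254 s

Comparing s^2 + 7s + 48 to s^2 + 2ζωₙs + ωₙ²: ωₙ = √48 ≈ 6.928 rad/s and ζ = 7/(2·√48) ≈ 0.5052.
ζωₙ = 7/2 = 3.5, so ω_d = ωₙ√(1−ζ²) = √(ωₙ² − (ζωₙ)²) = √(48 − 3.5²) = √35.75 ≈ 5.979 rad/s.
t_p = π/ω_d = π/5.979 ≈ 0.5254 s.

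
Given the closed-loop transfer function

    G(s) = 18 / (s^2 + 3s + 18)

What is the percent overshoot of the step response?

Comparing s^2 + 3s + 18 to s^2 + 2ζωₙs + ωₙ²: ωₙ = √18 ≈ 4.243 rad/s and ζ = 3/(2·√18) ≈ 0.3536.
%OS = 100·exp(−πζ/√(1−ζ²)) = 100·exp(−π·0.3536/√(1−0.3536²)) ≈ 30.5%.

%OS ≈ 30.5%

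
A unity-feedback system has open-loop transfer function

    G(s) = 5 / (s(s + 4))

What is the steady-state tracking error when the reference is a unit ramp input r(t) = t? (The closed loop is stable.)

e_ss = 0.8000

G(s) has one pole at the origin.
This is a Type 1 system. Kv = lim_{s→0} s·G(s) = 5/4.
e_ss = 1/Kv = 1/(5/4) = 4/5 ≈ 0.8000.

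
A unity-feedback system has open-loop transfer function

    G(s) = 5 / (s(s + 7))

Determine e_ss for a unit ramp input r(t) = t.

e_ss = 1.400

G(s) has one pole at the origin.
This is a Type 1 system. Kv = lim_{s→0} s·G(s) = 5/7.
e_ss = 1/Kv = 1/(5/7) = 7/5 ≈ 1.400.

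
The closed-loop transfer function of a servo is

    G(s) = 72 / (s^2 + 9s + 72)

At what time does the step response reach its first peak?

t_p ≈ 0.4367 s

Comparing s^2 + 9s + 72 to s^2 + 2ζωₙs + ωₙ²: ωₙ = √72 ≈ 8.485 rad/s and ζ = 9/(2·√72) ≈ 0.5303.
ζωₙ = 9/2 = 4.5, so ω_d = ωₙ√(1−ζ²) = √(ωₙ² − (ζωₙ)²) = √(72 − 4.5²) = √51.75 ≈ 7.194 rad/s.
t_p = π/ω_d = π/7.194 ≈ 0.4367 s.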